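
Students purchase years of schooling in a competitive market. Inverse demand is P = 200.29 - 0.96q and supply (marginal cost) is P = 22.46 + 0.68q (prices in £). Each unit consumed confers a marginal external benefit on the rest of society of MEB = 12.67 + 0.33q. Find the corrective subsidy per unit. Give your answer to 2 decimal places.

Social marginal benefit = demand + MEB = 212.96 - 0.63q.
Set SMB = MC: 212.96 - 0.63q = 22.46 + 0.68q → q* = 145.4198.
The Pigouvian subsidy equals MEB at q*: 12.67 + 0.33×145.4198 = 60.6585.

subsidy = £60.66 per unit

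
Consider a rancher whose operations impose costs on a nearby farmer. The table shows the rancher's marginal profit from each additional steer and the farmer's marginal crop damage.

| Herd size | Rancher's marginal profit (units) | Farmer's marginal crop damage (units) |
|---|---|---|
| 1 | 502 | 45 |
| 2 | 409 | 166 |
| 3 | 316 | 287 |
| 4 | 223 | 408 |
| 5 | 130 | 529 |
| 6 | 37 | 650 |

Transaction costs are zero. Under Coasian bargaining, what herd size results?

Bargaining reaches the level where marginal profit last exceeds marginal crop damage.
That holds through level 3 (316 ≥ 287) but not at 4 (223 < 408).

3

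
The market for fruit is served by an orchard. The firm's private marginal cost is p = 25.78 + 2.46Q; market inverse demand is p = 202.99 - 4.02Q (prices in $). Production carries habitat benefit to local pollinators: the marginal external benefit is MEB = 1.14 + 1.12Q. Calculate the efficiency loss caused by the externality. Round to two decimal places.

Market equilibrium (private): 25.78 + 2.46Q = 202.99 - 4.02Q → Q_m = 27.3472.
Social marginal cost = private MC − MEB = 24.64 + 1.34Q.
Set SMC = demand: 24.64 + 1.34Q = 202.99 - 4.02Q → Q* = 33.2743.
Between Q* and Q_m the wedge demand − SMC runs linearly from 0 to MEB(Q_m), so the loss is a triangle.
DWL = ½ × 5.9271 × 31.7689 = 94.1487.

DWL = $94.15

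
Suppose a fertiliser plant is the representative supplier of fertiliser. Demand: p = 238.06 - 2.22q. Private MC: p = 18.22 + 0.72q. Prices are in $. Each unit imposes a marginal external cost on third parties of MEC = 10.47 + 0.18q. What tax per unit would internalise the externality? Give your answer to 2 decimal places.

Social marginal cost = private MC + MEC = 28.69 + 0.90q.
Set SMC = demand: 28.69 + 0.90q = 238.06 - 2.22q → q* = 67.1058.
The Pigouvian tax equals MEC at q*: 10.47 + 0.18×67.1058 = 22.5490.

tax = $22.55 per unit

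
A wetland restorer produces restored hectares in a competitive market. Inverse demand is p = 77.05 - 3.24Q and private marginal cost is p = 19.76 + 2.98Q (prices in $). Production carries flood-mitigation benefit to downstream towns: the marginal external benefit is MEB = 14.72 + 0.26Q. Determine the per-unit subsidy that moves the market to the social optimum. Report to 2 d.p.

subsidy = $17.86 per unit

Social marginal cost = private MC − MEB = 5.04 + 2.72Q.
Set SMC = demand: 5.04 + 2.72Q = 77.05 - 3.24Q → Q* = 12.0822.
The Pigouvian subsidy equals MEB at Q*: 14.72 + 0.26×12.0822 = 17.8614.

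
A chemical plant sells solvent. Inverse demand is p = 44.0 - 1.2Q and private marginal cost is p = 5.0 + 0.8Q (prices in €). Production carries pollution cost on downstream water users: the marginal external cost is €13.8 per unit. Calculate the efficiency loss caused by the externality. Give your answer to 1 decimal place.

Market equilibrium (private): 5.0 + 0.8Q = 44.0 - 1.2Q → Q_m = 19.5000.
Social marginal cost = private MC + MEC = 18.8 + 0.8Q.
Set SMC = demand: 18.8 + 0.8Q = 44.0 - 1.2Q → Q* = 12.6000.
Between Q* and Q_m the wedge SMC − demand runs linearly from 0 to MEC(Q_m), so the loss is a triangle.
DWL = ½ × 6.9000 × 13.8000 = 47.6100.

DWL = €47.6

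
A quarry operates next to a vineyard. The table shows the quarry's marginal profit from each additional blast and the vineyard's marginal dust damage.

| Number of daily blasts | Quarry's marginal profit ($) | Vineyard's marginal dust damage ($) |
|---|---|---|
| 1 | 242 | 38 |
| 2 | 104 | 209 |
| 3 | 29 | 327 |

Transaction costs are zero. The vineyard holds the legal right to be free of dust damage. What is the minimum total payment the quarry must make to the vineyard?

$38

Efficient level: marginal profit ≥ marginal dust damage through level 1, so k* = 1.
With the vineyard holding the right, the quarry must at least compensate total damage at k*: 38 = 38.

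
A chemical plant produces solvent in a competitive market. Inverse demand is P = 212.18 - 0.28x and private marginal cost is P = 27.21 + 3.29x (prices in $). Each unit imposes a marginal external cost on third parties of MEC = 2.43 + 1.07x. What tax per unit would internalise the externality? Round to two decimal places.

Social marginal cost = private MC + MEC = 29.64 + 4.36x.
Set SMC = demand: 29.64 + 4.36x = 212.18 - 0.28x → x* = 39.3405.
The Pigouvian tax equals MEC at x*: 2.43 + 1.07×39.3405 = 44.5243.

tax = $44.52 per unit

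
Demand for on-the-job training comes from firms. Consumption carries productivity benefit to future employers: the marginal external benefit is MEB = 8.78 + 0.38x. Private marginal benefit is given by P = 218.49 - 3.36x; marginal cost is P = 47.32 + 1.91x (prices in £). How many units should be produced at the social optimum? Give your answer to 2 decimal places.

x* = 36.80

Social marginal benefit = demand + MEB = 227.27 - 2.98x.
Set SMB = MC: 227.27 - 2.98x = 47.32 + 1.91x → x* = 36.7996.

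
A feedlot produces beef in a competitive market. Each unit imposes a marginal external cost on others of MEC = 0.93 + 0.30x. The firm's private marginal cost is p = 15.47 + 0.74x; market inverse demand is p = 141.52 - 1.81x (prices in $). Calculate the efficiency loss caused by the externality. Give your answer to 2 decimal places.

DWL = $43.57

Market equilibrium (private): 15.47 + 0.74x = 141.52 - 1.81x → x_m = 49.4314.
Social marginal cost = private MC + MEC = 16.40 + 1.04x.
Set SMC = demand: 16.40 + 1.04x = 141.52 - 1.81x → x* = 43.9018.
The welfare-loss triangle has base |x_m − x*| and height MEC(x_m) (the vertical gap between SMC and demand is zero at x* and MEC at x_m).
DWL = ½ × 5.5296 × 15.7594 = 43.5716.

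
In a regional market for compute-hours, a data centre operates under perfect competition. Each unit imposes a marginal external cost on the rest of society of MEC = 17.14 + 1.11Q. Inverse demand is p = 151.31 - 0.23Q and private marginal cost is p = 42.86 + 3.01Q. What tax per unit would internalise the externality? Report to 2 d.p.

Social marginal cost = private MC + MEC = 60.00 + 4.12Q.
Set SMC = demand: 60.00 + 4.12Q = 151.31 - 0.23Q → Q* = 20.9908.
The Pigouvian tax equals MEC at Q*: 17.14 + 1.11×20.9908 = 40.4398.

tax = 40.44 per unit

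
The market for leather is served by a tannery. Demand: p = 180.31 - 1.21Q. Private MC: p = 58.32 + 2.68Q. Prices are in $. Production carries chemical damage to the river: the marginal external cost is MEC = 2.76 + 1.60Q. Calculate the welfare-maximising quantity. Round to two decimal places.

Social marginal cost = private MC + MEC = 61.08 + 4.28Q.
Set SMC = demand: 61.08 + 4.28Q = 180.31 - 1.21Q → Q* = 21.7177.

Q* = 21.72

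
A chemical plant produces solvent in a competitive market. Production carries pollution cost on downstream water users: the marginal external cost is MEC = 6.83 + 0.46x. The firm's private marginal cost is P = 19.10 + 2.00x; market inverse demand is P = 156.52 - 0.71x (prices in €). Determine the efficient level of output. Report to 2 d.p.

x* = 41.20

Social marginal cost = private MC + MEC = 25.93 + 2.46x.
Set SMC = demand: 25.93 + 2.46x = 156.52 - 0.71x → x* = 41.1956.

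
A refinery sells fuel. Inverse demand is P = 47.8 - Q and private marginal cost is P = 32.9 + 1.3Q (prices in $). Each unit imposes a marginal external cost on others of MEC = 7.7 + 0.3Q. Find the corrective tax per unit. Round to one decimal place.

Social marginal cost = private MC + MEC = 40.6 + 1.6Q.
Set SMC = demand: 40.6 + 1.6Q = 47.8 - Q → Q* = 2.7692.
The Pigouvian tax equals MEC at Q*: 7.7 + 0.3×2.7692 = 8.5308.

tax = $8.5 per unit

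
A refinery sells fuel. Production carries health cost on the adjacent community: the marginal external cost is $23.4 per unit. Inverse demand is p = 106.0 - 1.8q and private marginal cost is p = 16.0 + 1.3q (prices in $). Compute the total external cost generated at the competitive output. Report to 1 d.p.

$679.4

Market equilibrium (private): 16.0 + 1.3q = 106.0 - 1.8q → q_m = 29.0323.
Total external cost = MEC × q_m = 23.4 × 29.0323 = 679.3558.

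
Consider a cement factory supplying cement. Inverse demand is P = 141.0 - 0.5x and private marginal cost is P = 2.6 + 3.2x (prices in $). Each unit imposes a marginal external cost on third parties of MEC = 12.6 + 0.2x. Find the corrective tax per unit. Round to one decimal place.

Social marginal cost = private MC + MEC = 15.2 + 3.4x.
Set SMC = demand: 15.2 + 3.4x = 141.0 - 0.5x → x* = 32.2564.
The Pigouvian tax equals MEC at x*: 12.6 + 0.2×32.2564 = 19.0513.

tax = $19.1 per unit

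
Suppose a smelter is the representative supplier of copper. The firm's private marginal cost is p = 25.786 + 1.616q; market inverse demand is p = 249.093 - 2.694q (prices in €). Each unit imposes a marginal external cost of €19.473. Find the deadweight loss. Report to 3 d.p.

Market equilibrium (private): 25.786 + 1.616q = 249.093 - 2.694q → q_m = 51.8114.
Social marginal cost = private MC + MEC = 45.259 + 1.616q.
Set SMC = demand: 45.259 + 1.616q = 249.093 - 2.694q → q* = 47.2933.
Height of the DWL triangle at q_m is SMC(q_m) − demand(q_m) = MEC(q_m) = 19.4730.
DWL = ½ × 4.5181 × 19.4730 = 43.9905.

DWL = €43.990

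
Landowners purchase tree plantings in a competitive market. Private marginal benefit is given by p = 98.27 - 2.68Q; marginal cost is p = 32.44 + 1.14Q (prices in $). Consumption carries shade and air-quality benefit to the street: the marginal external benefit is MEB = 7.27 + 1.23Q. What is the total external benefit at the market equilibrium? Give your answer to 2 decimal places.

$307.92

Market equilibrium (private): 32.44 + 1.14Q = 98.27 - 2.68Q → Q_m = 17.2330.
Total external benefit = ∫₀^{Q_m} (7.27 + 1.23Q) dQ = 7.27×17.2330 + ½×1.23×17.2330² = 307.9243.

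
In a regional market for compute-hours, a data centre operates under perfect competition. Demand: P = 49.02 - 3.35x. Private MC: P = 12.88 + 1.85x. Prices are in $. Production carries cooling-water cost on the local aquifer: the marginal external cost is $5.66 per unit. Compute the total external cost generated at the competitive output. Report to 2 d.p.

$39.34

Market equilibrium (private): 12.88 + 1.85x = 49.02 - 3.35x → x_m = 6.9500.
Total external cost = MEC × x_m = 5.66 × 6.9500 = 39.3370.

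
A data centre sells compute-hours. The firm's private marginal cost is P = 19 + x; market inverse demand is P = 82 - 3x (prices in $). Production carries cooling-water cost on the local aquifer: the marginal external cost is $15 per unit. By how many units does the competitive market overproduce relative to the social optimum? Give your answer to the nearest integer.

4 units

Market equilibrium (private): 19 + x = 82 - 3x → x_m = 15.7500.
Social marginal cost = private MC + MEC = 34 + x.
Set SMC = demand: 34 + x = 82 - 3x → x* = 12.0000.
Gap = |15.7500 − 12.0000| = 3.7500.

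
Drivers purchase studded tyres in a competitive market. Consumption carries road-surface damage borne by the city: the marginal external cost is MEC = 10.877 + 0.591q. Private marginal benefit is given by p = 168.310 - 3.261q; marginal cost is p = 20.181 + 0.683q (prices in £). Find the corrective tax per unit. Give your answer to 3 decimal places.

tax = £28.764 per unit

Social marginal benefit = demand − MEC = 157.433 - 3.852q.
Set SMB = MC: 157.433 - 3.852q = 20.181 + 0.683q → q* = 30.2650.
The Pigouvian tax equals MEC at q*: 10.877 + 0.591×30.2650 = 28.7636.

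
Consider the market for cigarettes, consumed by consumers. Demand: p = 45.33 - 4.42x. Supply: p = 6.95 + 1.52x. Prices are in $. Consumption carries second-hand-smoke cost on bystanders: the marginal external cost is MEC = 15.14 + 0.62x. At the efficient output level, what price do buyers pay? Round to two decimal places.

Social marginal benefit = demand − MEC = 30.19 - 5.04x.
Set SMB = MC: 30.19 - 5.04x = 6.95 + 1.52x → x* = 3.5427.
Consumer price on the demand curve at x*: 45.33 − 4.42×3.5427 = 29.6713.

P = $29.67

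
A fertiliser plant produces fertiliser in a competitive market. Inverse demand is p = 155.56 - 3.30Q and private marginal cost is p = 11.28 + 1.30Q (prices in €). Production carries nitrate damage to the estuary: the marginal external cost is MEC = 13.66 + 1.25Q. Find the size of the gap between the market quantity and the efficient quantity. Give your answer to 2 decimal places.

9.04 units

Market equilibrium (private): 11.28 + 1.30Q = 155.56 - 3.30Q → Q_m = 31.3652.
Social marginal cost = private MC + MEC = 24.94 + 2.55Q.
Set SMC = demand: 24.94 + 2.55Q = 155.56 - 3.30Q → Q* = 22.3282.
Gap = |31.3652 − 22.3282| = 9.0370.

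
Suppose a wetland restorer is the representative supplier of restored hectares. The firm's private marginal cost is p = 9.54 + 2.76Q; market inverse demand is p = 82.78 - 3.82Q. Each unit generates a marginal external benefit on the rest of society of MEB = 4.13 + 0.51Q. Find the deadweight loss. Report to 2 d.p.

Market equilibrium (private): 9.54 + 2.76Q = 82.78 - 3.82Q → Q_m = 11.1307.
Social marginal cost = private MC − MEB = 5.41 + 2.25Q.
Set SMC = demand: 5.41 + 2.25Q = 82.78 - 3.82Q → Q* = 12.7463.
The welfare-loss triangle has base |Q_m − Q*| and height MEB(Q_m) (the vertical gap between SMC and demand is zero at Q* and MEB at Q_m).
DWL = ½ × 1.6156 × 9.8067 = 7.9219.

DWL = 7.92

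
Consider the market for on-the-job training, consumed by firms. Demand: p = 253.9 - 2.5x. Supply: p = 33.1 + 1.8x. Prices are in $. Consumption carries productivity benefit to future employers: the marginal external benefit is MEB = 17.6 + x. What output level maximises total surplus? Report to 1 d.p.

Social marginal benefit = demand + MEB = 271.5 - 1.5x.
Set SMB = MC: 271.5 - 1.5x = 33.1 + 1.8x → x* = 72.2424.

x* = 72.2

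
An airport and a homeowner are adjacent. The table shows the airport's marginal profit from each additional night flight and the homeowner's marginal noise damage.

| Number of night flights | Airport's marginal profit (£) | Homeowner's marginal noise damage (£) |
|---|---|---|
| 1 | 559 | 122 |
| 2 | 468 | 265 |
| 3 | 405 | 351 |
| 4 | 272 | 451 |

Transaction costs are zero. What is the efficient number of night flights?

3

Bargaining reaches the level where marginal profit last exceeds marginal noise damage.
That holds through level 3 (405 ≥ 351) but not at 4 (272 < 451).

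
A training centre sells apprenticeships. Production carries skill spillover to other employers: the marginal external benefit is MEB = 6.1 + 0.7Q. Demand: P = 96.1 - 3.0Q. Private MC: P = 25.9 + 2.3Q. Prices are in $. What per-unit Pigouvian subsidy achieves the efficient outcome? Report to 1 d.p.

Social marginal cost = private MC − MEB = 19.8 + 1.6Q.
Set SMC = demand: 19.8 + 1.6Q = 96.1 - 3.0Q → Q* = 16.5870.
The Pigouvian subsidy equals MEB at Q*: 6.1 + 0.7×16.5870 = 17.7109.

subsidy = $17.7 per unit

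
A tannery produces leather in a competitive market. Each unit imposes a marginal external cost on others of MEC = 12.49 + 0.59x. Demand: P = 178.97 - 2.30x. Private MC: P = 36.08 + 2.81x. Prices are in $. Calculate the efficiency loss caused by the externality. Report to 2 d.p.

DWL = $73.71

Market equilibrium (private): 36.08 + 2.81x = 178.97 - 2.30x → x_m = 27.9628.
Social marginal cost = private MC + MEC = 48.57 + 3.40x.
Set SMC = demand: 48.57 + 3.40x = 178.97 - 2.30x → x* = 22.8772.
Height of the DWL triangle at x_m is SMC(x_m) − demand(x_m) = MEC(x_m) = 28.9881.
DWL = ½ × 5.0856 × 28.9881 = 73.7109.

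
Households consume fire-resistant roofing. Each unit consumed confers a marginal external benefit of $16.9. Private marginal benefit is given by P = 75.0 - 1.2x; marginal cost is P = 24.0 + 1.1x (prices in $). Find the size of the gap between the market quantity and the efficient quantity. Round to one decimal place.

7.3 units

Market equilibrium (private): 24.0 + 1.1x = 75.0 - 1.2x → x_m = 22.1739.
Social marginal benefit = demand + MEB = 91.9 - 1.2x.
Set SMB = MC: 91.9 - 1.2x = 24.0 + 1.1x → x* = 29.5217.
Gap = |22.1739 − 29.5217| = 7.3478.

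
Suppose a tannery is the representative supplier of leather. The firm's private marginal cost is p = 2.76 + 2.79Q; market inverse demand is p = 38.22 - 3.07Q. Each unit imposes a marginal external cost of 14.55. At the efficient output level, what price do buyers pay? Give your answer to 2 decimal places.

Social marginal cost = private MC + MEC = 17.31 + 2.79Q.
Set SMC = demand: 17.31 + 2.79Q = 38.22 - 3.07Q → Q* = 3.5683.
Consumer price on the demand curve at Q*: 38.22 − 3.07×3.5683 = 27.2653.

P = 27.27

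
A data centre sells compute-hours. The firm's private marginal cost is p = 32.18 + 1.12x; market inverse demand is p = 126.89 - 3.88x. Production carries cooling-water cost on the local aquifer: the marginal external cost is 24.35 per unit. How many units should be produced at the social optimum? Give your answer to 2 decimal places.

x* = 14.07

Social marginal cost = private MC + MEC = 56.53 + 1.12x.
Set SMC = demand: 56.53 + 1.12x = 126.89 - 3.88x → x* = 14.0720.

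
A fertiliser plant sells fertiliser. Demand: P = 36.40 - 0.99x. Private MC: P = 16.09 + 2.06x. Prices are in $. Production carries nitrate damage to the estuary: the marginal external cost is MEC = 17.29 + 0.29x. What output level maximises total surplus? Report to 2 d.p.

Social marginal cost = private MC + MEC = 33.38 + 2.35x.
Set SMC = demand: 33.38 + 2.35x = 36.40 - 0.99x → x* = 0.9042.

x* = 0.90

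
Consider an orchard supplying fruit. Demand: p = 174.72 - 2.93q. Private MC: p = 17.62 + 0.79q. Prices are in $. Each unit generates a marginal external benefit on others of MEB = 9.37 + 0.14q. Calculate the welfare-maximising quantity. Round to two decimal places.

Social marginal cost = private MC − MEB = 8.25 + 0.65q.
Set SMC = demand: 8.25 + 0.65q = 174.72 - 2.93q → q* = 46.5000.

q* = 46.50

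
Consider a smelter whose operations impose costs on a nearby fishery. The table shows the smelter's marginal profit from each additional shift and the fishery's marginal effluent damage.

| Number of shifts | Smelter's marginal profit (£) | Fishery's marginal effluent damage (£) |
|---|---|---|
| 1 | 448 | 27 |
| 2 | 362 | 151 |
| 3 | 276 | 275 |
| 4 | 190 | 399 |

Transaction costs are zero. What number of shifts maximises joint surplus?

3

Bargaining reaches the level where marginal profit last exceeds marginal effluent damage.
That holds through level 3 (276 ≥ 275) but not at 4 (190 < 399).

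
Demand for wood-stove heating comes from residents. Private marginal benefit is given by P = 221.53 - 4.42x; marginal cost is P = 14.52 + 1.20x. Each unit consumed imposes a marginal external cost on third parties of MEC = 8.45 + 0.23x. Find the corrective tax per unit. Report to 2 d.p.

Social marginal benefit = demand − MEC = 213.08 - 4.65x.
Set SMB = MC: 213.08 - 4.65x = 14.52 + 1.20x → x* = 33.9419.
The Pigouvian tax equals MEC at x*: 8.45 + 0.23×33.9419 = 16.2566.

tax = 16.26 per unit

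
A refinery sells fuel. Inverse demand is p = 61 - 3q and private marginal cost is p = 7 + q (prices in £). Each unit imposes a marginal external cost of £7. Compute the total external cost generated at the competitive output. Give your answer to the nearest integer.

Market equilibrium (private): 7 + q = 61 - 3q → q_m = 13.5000.
Total external cost = MEC × q_m = 7 × 13.5000 = 94.5000.

£95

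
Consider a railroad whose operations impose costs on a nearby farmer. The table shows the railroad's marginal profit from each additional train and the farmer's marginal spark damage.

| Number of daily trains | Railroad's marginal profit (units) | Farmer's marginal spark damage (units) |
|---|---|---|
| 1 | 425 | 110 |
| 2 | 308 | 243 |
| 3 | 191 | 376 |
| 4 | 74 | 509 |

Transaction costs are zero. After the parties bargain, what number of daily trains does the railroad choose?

Bargaining reaches the level where marginal profit last exceeds marginal spark damage.
That holds through level 2 (308 ≥ 243) but not at 3 (191 < 376).

2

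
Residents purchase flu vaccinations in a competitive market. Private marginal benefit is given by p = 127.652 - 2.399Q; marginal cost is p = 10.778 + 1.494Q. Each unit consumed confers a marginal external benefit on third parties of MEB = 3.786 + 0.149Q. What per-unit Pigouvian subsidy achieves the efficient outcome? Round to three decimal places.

Social marginal benefit = demand + MEB = 131.438 - 2.250Q.
Set SMB = MC: 131.438 - 2.250Q = 10.778 + 1.494Q → Q* = 32.2276.
The Pigouvian subsidy equals MEB at Q*: 3.786 + 0.149×32.2276 = 8.5879.

subsidy = 8.588 per unit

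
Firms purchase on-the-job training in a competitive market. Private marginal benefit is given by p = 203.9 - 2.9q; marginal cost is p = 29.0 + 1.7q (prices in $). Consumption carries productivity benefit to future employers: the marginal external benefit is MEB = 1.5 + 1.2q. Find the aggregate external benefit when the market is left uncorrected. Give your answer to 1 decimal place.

$924.4

Market equilibrium (private): 29.0 + 1.7q = 203.9 - 2.9q → q_m = 38.0217.
Total external benefit = ∫₀^{q_m} (1.5 + 1.2q) dq = 1.5×38.0217 + ½×1.2×38.0217² = 924.4224.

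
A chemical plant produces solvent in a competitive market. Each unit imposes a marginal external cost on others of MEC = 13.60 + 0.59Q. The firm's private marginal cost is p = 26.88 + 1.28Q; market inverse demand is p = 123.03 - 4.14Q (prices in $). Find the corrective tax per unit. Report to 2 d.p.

Social marginal cost = private MC + MEC = 40.48 + 1.87Q.
Set SMC = demand: 40.48 + 1.87Q = 123.03 - 4.14Q → Q* = 13.7354.
The Pigouvian tax equals MEC at Q*: 13.60 + 0.59×13.7354 = 21.7039.

tax = $21.70 per unit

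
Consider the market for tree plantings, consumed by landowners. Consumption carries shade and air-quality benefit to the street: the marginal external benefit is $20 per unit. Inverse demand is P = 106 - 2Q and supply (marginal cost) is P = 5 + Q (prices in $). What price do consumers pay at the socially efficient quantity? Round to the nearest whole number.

Social marginal benefit = demand + MEB = 126 - 2Q.
Set SMB = MC: 126 - 2Q = 5 + Q → Q* = 40.3333.
Consumer price on the demand curve at Q*: 106 − 2×40.3333 = 25.3334.

P = $25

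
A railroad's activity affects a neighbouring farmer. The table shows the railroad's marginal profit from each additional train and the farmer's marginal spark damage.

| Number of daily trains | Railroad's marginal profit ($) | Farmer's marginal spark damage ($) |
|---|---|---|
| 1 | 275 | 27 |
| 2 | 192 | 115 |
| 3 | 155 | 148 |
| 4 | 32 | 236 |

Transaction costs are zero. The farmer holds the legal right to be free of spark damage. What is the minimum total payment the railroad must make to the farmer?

$290

Efficient level: marginal profit ≥ marginal spark damage through level 3, so k* = 3.
With the farmer holding the right, the railroad must at least compensate total damage at k*: 27 + 115 + 148 = 290.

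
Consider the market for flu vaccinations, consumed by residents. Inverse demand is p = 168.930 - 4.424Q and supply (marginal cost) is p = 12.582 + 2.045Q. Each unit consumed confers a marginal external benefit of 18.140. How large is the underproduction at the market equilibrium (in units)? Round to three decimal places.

2.804 units

Market equilibrium (private): 12.582 + 2.045Q = 168.930 - 4.424Q → Q_m = 24.1688.
Social marginal benefit = demand + MEB = 187.070 - 4.424Q.
Set SMB = MC: 187.070 - 4.424Q = 12.582 + 2.045Q → Q* = 26.9729.
Gap = |24.1688 − 26.9729| = 2.8041.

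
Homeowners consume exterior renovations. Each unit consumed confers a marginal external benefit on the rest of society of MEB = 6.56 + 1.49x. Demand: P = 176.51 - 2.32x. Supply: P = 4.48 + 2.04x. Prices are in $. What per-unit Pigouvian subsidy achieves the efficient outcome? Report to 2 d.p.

Social marginal benefit = demand + MEB = 183.07 - 0.83x.
Set SMB = MC: 183.07 - 0.83x = 4.48 + 2.04x → x* = 62.2265.
The Pigouvian subsidy equals MEB at x*: 6.56 + 1.49×62.2265 = 99.2775.

subsidy = $99.28 per unit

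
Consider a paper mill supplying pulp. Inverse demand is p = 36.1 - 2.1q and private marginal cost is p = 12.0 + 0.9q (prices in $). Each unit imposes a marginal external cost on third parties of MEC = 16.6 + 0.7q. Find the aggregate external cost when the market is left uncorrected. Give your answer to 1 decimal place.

$155.9

Market equilibrium (private): 12.0 + 0.9q = 36.1 - 2.1q → q_m = 8.0333.
Total external cost = ∫₀^{q_m} (16.6 + 0.7q) dq = 16.6×8.0333 + ½×0.7×8.0333² = 155.9396.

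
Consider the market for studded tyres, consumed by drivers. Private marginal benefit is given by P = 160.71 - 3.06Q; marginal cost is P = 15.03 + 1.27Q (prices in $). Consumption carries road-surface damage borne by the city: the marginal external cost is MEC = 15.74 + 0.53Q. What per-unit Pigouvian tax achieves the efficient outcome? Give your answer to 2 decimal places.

Social marginal benefit = demand − MEC = 144.97 - 3.59Q.
Set SMB = MC: 144.97 - 3.59Q = 15.03 + 1.27Q → Q* = 26.7366.
The Pigouvian tax equals MEC at Q*: 15.74 + 0.53×26.7366 = 29.9104.

tax = $29.91 per unit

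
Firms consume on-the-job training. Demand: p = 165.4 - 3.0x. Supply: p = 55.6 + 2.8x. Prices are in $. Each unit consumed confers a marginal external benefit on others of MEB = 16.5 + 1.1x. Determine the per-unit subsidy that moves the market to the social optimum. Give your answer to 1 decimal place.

Social marginal benefit = demand + MEB = 181.9 - 1.9x.
Set SMB = MC: 181.9 - 1.9x = 55.6 + 2.8x → x* = 26.8723.
The Pigouvian subsidy equals MEB at x*: 16.5 + 1.1×26.8723 = 46.0595.

subsidy = $46.1 per unit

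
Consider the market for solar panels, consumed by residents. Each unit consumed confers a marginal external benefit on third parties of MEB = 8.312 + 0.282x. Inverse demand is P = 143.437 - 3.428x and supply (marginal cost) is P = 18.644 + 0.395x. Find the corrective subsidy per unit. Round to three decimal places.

Social marginal benefit = demand + MEB = 151.749 - 3.146x.
Set SMB = MC: 151.749 - 3.146x = 18.644 + 0.395x → x* = 37.5897.
The Pigouvian subsidy equals MEB at x*: 8.312 + 0.282×37.5897 = 18.9123.

subsidy = 18.912 per unit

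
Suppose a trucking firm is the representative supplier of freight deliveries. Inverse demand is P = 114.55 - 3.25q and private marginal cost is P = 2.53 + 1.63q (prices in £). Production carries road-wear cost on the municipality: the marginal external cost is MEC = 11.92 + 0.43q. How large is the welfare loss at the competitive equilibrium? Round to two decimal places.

Market equilibrium (private): 2.53 + 1.63q = 114.55 - 3.25q → q_m = 22.9549.
Social marginal cost = private MC + MEC = 14.45 + 2.06q.
Set SMC = demand: 14.45 + 2.06q = 114.55 - 3.25q → q* = 18.8512.
The loss is the area between SMC and demand from q* to q_m; with linear curves that's a triangle of height MEC(q_m).
DWL = ½ × 4.1037 × 21.7906 = 44.7110.

DWL = £44.71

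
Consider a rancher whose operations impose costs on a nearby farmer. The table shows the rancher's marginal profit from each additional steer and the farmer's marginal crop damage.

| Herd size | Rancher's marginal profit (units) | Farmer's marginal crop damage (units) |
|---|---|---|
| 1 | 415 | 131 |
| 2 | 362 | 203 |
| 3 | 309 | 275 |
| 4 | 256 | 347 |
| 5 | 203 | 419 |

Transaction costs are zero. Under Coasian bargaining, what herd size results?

Bargaining reaches the level where marginal profit last exceeds marginal crop damage.
That holds through level 3 (309 ≥ 275) but not at 4 (256 < 347).

3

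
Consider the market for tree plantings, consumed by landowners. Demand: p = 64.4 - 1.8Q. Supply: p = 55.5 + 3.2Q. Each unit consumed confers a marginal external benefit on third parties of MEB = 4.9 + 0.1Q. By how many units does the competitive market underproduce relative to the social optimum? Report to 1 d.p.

Market equilibrium (private): 55.5 + 3.2Q = 64.4 - 1.8Q → Q_m = 1.7800.
Social marginal benefit = demand + MEB = 69.3 - 1.7Q.
Set SMB = MC: 69.3 - 1.7Q = 55.5 + 3.2Q → Q* = 2.8163.
Gap = |1.7800 − 2.8163| = 1.0363.

1.0 units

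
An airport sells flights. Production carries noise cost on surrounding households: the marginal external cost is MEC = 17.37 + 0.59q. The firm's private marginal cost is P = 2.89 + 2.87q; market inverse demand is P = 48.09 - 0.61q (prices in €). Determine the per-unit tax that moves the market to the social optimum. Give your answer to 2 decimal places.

tax = €21.40 per unit

Social marginal cost = private MC + MEC = 20.26 + 3.46q.
Set SMC = demand: 20.26 + 3.46q = 48.09 - 0.61q → q* = 6.8378.
The Pigouvian tax equals MEC at q*: 17.37 + 0.59×6.8378 = 21.4043.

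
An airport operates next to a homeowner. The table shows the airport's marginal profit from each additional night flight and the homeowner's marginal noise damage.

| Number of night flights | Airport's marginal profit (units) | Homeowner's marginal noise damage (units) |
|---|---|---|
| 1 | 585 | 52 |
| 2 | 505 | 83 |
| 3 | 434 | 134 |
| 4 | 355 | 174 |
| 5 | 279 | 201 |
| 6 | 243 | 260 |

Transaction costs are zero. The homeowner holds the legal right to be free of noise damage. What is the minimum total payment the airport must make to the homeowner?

Efficient level: marginal profit ≥ marginal noise damage through level 5, so k* = 5.
With the homeowner holding the right, the airport must at least compensate total damage at k*: 52 + 83 + 134 + 174 + 201 = 644.

644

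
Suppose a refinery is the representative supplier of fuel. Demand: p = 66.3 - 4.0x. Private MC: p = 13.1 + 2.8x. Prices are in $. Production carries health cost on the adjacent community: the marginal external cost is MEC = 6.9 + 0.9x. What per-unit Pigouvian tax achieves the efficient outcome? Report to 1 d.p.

tax = $12.3 per unit

Social marginal cost = private MC + MEC = 20.0 + 3.7x.
Set SMC = demand: 20.0 + 3.7x = 66.3 - 4.0x → x* = 6.0130.
The Pigouvian tax equals MEC at x*: 6.9 + 0.9×6.0130 = 12.3117.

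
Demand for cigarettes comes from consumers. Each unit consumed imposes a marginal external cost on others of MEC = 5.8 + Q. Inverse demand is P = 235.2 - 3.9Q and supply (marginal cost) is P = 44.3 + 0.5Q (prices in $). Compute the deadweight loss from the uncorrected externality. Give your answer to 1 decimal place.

Market equilibrium (private): 44.3 + 0.5Q = 235.2 - 3.9Q → Q_m = 43.3864.
Social marginal benefit = demand − MEC = 229.4 - 4.9Q.
Set SMB = MC: 229.4 - 4.9Q = 44.3 + 0.5Q → Q* = 34.2778.
The welfare-loss triangle has base |Q_m − Q*| and height MEC(Q_m) (the vertical gap between SMB and MC is zero at Q* and MEC at Q_m).
DWL = ½ × 9.1086 × 49.1864 = 224.0096.

DWL = $224.0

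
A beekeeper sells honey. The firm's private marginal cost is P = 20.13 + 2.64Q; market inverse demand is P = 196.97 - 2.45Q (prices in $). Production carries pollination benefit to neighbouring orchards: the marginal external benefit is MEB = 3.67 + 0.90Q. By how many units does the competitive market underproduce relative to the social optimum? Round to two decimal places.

8.34 units

Market equilibrium (private): 20.13 + 2.64Q = 196.97 - 2.45Q → Q_m = 34.7426.
Social marginal cost = private MC − MEB = 16.46 + 1.74Q.
Set SMC = demand: 16.46 + 1.74Q = 196.97 - 2.45Q → Q* = 43.0811.
Gap = |34.7426 − 43.0811| = 8.3385.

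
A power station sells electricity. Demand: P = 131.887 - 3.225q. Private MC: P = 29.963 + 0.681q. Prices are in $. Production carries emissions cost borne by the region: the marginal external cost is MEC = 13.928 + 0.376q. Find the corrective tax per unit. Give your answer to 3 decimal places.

tax = $21.655 per unit

Social marginal cost = private MC + MEC = 43.891 + 1.057q.
Set SMC = demand: 43.891 + 1.057q = 131.887 - 3.225q → q* = 20.5502.
The Pigouvian tax equals MEC at q*: 13.928 + 0.376×20.5502 = 21.6549.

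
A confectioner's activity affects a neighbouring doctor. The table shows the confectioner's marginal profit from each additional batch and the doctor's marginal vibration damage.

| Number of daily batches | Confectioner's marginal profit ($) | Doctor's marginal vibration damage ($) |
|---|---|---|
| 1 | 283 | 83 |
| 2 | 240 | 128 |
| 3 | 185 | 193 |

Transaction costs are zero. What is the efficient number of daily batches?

Bargaining reaches the level where marginal profit last exceeds marginal vibration damage.
That holds through level 2 (240 ≥ 128) but not at 3 (185 < 193).

2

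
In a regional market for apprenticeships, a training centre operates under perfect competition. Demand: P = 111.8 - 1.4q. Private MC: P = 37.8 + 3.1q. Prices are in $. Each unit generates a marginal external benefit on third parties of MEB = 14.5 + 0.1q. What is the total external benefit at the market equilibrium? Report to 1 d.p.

$252.0

Market equilibrium (private): 37.8 + 3.1q = 111.8 - 1.4q → q_m = 16.4444.
Total external benefit = ∫₀^{q_m} (14.5 + 0.1q) dq = 14.5×16.4444 + ½×0.1×16.4444² = 251.9647.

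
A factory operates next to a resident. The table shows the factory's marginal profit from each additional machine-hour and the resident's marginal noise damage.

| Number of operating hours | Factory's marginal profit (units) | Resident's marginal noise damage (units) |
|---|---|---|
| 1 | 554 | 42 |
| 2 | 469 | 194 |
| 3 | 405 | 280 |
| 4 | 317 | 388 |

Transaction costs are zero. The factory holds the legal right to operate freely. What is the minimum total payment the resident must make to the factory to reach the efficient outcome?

Left alone the factory would choose level 4 (marginal profit stays positive).
Efficient level: k* = 3 (marginal profit ≥ marginal noise damage through 3).
The resident must at least cover the factory's forgone profit from cutting 4→3: 317 = 317.

317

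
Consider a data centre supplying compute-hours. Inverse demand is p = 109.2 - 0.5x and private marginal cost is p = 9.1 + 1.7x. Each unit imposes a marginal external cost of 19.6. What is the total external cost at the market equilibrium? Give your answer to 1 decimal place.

891.8

Market equilibrium (private): 9.1 + 1.7x = 109.2 - 0.5x → x_m = 45.5000.
Total external cost = MEC × x_m = 19.6 × 45.5000 = 891.8000.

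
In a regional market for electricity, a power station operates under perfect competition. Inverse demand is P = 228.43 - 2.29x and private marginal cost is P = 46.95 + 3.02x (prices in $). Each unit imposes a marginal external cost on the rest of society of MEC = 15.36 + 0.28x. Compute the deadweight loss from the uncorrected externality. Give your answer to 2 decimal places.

Market equilibrium (private): 46.95 + 3.02x = 228.43 - 2.29x → x_m = 34.1770.
Social marginal cost = private MC + MEC = 62.31 + 3.30x.
Set SMC = demand: 62.31 + 3.30x = 228.43 - 2.29x → x* = 29.7174.
The welfare-loss triangle has base |x_m − x*| and height MEC(x_m) (the vertical gap between SMC and demand is zero at x* and MEC at x_m).
DWL = ½ × 4.4596 × 24.9296 = 55.5880.

DWL = $55.59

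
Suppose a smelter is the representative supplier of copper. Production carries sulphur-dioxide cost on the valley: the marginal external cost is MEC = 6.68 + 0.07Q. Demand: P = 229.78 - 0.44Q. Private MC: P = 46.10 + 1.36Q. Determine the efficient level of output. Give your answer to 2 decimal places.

Q* = 94.65

Social marginal cost = private MC + MEC = 52.78 + 1.43Q.
Set SMC = demand: 52.78 + 1.43Q = 229.78 - 0.44Q → Q* = 94.6524.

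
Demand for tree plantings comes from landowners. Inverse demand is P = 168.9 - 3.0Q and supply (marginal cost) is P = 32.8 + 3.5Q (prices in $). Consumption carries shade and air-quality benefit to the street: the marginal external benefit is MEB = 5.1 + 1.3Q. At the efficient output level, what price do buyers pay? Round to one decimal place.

Social marginal benefit = demand + MEB = 174.0 - 1.7Q.
Set SMB = MC: 174.0 - 1.7Q = 32.8 + 3.5Q → Q* = 27.1538.
Consumer price on the demand curve at Q*: 168.9 − 3.0×27.1538 = 87.4386.

P = $87.4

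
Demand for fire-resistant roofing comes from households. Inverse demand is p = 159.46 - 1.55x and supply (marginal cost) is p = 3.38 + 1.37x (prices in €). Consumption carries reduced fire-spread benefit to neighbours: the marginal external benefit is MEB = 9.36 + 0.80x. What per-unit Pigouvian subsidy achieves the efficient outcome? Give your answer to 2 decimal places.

Social marginal benefit = demand + MEB = 168.82 - 0.75x.
Set SMB = MC: 168.82 - 0.75x = 3.38 + 1.37x → x* = 78.0377.
The Pigouvian subsidy equals MEB at x*: 9.36 + 0.80×78.0377 = 71.7902.

subsidy = €71.79 per unit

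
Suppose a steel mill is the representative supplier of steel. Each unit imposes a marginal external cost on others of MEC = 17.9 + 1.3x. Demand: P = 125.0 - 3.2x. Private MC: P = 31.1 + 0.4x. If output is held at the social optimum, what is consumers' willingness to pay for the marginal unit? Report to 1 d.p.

Social marginal cost = private MC + MEC = 49.0 + 1.7x.
Set SMC = demand: 49.0 + 1.7x = 125.0 - 3.2x → x* = 15.5102.
Consumer price on the demand curve at x*: 125.0 − 3.2×15.5102 = 75.3674.

P = 75.4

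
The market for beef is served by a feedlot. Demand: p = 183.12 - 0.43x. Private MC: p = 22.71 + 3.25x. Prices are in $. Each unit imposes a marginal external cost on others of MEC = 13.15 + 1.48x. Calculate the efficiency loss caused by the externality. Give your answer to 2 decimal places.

DWL = $584.45

Market equilibrium (private): 22.71 + 3.25x = 183.12 - 0.43x → x_m = 43.5897.
Social marginal cost = private MC + MEC = 35.86 + 4.73x.
Set SMC = demand: 35.86 + 4.73x = 183.12 - 0.43x → x* = 28.5388.
The welfare-loss triangle has base |x_m − x*| and height MEC(x_m) (the vertical gap between SMC and demand is zero at x* and MEC at x_m).
DWL = ½ × 15.0509 × 77.6627 = 584.4468.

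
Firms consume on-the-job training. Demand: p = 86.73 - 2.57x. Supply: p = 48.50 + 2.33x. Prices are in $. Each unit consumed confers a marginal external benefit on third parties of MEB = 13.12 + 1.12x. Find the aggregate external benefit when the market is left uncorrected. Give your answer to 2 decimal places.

$136.45

Market equilibrium (private): 48.50 + 2.33x = 86.73 - 2.57x → x_m = 7.8020.
Total external benefit = ∫₀^{x_m} (13.12 + 1.12x) dx = 13.12×7.8020 + ½×1.12×7.8020² = 136.4501.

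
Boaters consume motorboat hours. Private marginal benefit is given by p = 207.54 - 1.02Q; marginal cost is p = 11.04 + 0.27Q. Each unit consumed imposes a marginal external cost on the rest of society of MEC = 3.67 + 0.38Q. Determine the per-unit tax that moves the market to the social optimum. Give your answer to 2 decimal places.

Social marginal benefit = demand − MEC = 203.87 - 1.40Q.
Set SMB = MC: 203.87 - 1.40Q = 11.04 + 0.27Q → Q* = 115.4671.
The Pigouvian tax equals MEC at Q*: 3.67 + 0.38×115.4671 = 47.5475.

tax = 47.55 per unit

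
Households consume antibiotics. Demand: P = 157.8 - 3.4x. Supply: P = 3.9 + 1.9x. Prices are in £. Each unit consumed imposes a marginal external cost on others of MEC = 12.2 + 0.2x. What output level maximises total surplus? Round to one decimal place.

Social marginal benefit = demand − MEC = 145.6 - 3.6x.
Set SMB = MC: 145.6 - 3.6x = 3.9 + 1.9x → x* = 25.7636.

x* = 25.8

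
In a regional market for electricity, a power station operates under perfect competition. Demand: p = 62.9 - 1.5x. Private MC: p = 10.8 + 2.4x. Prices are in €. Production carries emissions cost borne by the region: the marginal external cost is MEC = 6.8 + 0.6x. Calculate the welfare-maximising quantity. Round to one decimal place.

x* = 10.1

Social marginal cost = private MC + MEC = 17.6 + 3.0x.
Set SMC = demand: 17.6 + 3.0x = 62.9 - 1.5x → x* = 10.0667.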